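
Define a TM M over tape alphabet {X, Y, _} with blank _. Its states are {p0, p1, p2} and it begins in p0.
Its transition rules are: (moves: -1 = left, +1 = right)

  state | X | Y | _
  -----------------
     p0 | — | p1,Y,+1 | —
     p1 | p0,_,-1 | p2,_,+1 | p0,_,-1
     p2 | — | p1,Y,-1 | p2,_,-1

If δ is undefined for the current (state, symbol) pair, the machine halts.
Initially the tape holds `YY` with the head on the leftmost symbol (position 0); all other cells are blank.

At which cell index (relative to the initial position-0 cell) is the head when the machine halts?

p0 | __[Y]Y_   read Y → write Y, move +1, go to p1
p1 | __Y[Y]_   read Y → write _, move +1, go to p2
p2 | __Y_[_]   read _ → write _, move -1, go to p2
p2 | __Y[_]_   read _ → write _, move -1, go to p2
p2 | __[Y]__   read Y → write Y, move -1, go to p1
p1 | _[_]Y__   read _ → write _, move -1, go to p0
p0 | [_]_Y__
At halt the head is at cell -2.

-2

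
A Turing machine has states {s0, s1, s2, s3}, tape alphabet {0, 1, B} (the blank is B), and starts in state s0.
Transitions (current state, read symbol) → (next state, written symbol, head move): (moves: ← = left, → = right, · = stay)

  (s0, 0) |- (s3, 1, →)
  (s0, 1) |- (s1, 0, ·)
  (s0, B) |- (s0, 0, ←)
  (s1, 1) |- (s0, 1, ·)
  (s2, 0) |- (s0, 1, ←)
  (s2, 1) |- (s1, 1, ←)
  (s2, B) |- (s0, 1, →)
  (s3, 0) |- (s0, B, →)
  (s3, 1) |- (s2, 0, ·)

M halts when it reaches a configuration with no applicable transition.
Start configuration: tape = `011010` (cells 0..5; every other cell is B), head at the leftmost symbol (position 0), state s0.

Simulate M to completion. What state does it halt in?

s0 | [0]11010   read 0 → write 1, move →, go to s3
s3 | 1[1]1010   read 1 → write 0, move ·, go to s2
s2 | 1[0]1010   read 0 → write 1, move ←, go to s0
s0 | [1]11010   read 1 → write 0, move ·, go to s1
s1 | [0]11010
No transition is defined for (s1, 0); M halts in state s1.

s1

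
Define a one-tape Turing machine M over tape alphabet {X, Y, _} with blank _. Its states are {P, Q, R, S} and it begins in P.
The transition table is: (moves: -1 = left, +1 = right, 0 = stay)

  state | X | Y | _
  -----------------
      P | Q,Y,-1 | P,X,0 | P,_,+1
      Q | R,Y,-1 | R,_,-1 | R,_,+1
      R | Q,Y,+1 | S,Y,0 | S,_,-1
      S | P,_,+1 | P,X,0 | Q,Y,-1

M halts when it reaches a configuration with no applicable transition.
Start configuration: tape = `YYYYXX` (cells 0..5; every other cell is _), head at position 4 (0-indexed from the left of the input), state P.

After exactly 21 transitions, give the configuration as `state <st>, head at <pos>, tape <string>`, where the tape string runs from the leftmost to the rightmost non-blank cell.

state Q, head at -1, tape Y_Y_YX

state=P head=4 tape=_YYYY[X]X   (P,X)→(Q,Y,-1)
state=Q head=3 tape=_YYY[Y]YX   (Q,Y)→(R,_,-1)
state=R head=2 tape=_YY[Y]_YX   (R,Y)→(S,Y,0)
state=S head=2 tape=_YY[Y]_YX   (S,Y)→(P,X,0)
state=P head=2 tape=_YY[X]_YX   (P,X)→(Q,Y,-1)
state=Q head=1 tape=_Y[Y]Y_YX   (Q,Y)→(R,_,-1)
state=R head=0 tape=_[Y]_Y_YX   (R,Y)→(S,Y,0)
state=S head=0 tape=_[Y]_Y_YX   (S,Y)→(P,X,0)
state=P head=0 tape=_[X]_Y_YX   (P,X)→(Q,Y,-1)
state=Q head=-1 tape=[_]Y_Y_YX   (Q,_)→(R,_,+1)
state=R head=0 tape=_[Y]_Y_YX   (R,Y)→(S,Y,0)
state=S head=0 tape=_[Y]_Y_YX   (S,Y)→(P,X,0)
state=P head=0 tape=_[X]_Y_YX   (P,X)→(Q,Y,-1)
state=Q head=-1 tape=[_]Y_Y_YX   (Q,_)→(R,_,+1)
state=R head=0 tape=_[Y]_Y_YX   (R,Y)→(S,Y,0)
state=S head=0 tape=_[Y]_Y_YX   (S,Y)→(P,X,0)
state=P head=0 tape=_[X]_Y_YX   (P,X)→(Q,Y,-1)
state=Q head=-1 tape=[_]Y_Y_YX   (Q,_)→(R,_,+1)
state=R head=0 tape=_[Y]_Y_YX   (R,Y)→(S,Y,0)
state=S head=0 tape=_[Y]_Y_YX   (S,Y)→(P,X,0)
state=P head=0 tape=_[X]_Y_YX   (P,X)→(Q,Y,-1)
state=Q head=-1 tape=[_]Y_Y_YX
After 21 steps: state Q, head at -1, tape Y_Y_YX.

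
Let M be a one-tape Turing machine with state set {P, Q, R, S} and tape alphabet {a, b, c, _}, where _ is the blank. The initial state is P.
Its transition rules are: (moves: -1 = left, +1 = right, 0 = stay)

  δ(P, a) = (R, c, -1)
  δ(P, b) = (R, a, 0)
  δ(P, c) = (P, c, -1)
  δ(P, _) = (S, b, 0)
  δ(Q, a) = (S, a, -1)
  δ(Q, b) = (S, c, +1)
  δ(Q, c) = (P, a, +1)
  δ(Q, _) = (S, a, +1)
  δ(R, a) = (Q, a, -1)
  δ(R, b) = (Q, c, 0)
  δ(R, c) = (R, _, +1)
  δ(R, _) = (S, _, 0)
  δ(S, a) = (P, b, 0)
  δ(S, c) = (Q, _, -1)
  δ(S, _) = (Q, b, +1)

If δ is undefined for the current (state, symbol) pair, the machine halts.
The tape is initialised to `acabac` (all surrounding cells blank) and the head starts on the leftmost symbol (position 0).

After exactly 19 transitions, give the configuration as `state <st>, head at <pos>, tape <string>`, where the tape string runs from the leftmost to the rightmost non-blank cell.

state R, head at -3, tape ccccabac

state=P head=0 tape=___[a]cabac   (P,a)→(R,c,-1)
state=R head=-1 tape=__[_]ccabac   (R,_)→(S,_,0)
state=S head=-1 tape=__[_]ccabac   (S,_)→(Q,b,+1)
state=Q head=0 tape=__b[c]cabac   (Q,c)→(P,a,+1)
state=P head=1 tape=__ba[c]abac   (P,c)→(P,c,-1)
state=P head=0 tape=__b[a]cabac   (P,a)→(R,c,-1)
state=R head=-1 tape=__[b]ccabac   (R,b)→(Q,c,0)
state=Q head=-1 tape=__[c]ccabac   (Q,c)→(P,a,+1)
state=P head=0 tape=__a[c]cabac   (P,c)→(P,c,-1)
state=P head=-1 tape=__[a]ccabac   (P,a)→(R,c,-1)
state=R head=-2 tape=_[_]cccabac   (R,_)→(S,_,0)
state=S head=-2 tape=_[_]cccabac   (S,_)→(Q,b,+1)
state=Q head=-1 tape=_b[c]ccabac   (Q,c)→(P,a,+1)
state=P head=0 tape=_ba[c]cabac   (P,c)→(P,c,-1)
state=P head=-1 tape=_b[a]ccabac   (P,a)→(R,c,-1)
state=R head=-2 tape=_[b]cccabac   (R,b)→(Q,c,0)
state=Q head=-2 tape=_[c]cccabac   (Q,c)→(P,a,+1)
state=P head=-1 tape=_a[c]ccabac   (P,c)→(P,c,-1)
state=P head=-2 tape=_[a]cccabac   (P,a)→(R,c,-1)
state=R head=-3 tape=[_]ccccabac
After 19 steps: state R, head at -3, tape ccccabac.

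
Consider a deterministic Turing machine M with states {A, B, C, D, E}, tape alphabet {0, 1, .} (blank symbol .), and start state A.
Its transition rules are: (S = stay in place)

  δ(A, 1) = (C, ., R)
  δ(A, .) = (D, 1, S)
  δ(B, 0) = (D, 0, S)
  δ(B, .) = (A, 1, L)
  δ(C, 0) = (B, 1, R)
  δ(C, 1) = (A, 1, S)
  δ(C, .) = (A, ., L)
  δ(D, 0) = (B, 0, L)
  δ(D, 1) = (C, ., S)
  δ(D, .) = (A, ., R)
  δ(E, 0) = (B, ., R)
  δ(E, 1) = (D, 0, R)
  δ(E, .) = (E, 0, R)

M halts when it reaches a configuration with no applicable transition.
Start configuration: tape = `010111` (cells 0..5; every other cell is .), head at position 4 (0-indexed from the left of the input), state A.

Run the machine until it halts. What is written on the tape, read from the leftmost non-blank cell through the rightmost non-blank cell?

state=A head=4 tape=0101[1]1.   (A,1)→(C,.,R)
state=C head=5 tape=0101.[1].   (C,1)→(A,1,S)
state=A head=5 tape=0101.[1].   (A,1)→(C,.,R)
state=C head=6 tape=0101..[.]   (C,.)→(A,.,L)
state=A head=5 tape=0101.[.].   (A,.)→(D,1,S)
state=D head=5 tape=0101.[1].   (D,1)→(C,.,S)
state=C head=5 tape=0101.[.].   (C,.)→(A,.,L)
state=A head=4 tape=0101[.]..   (A,.)→(D,1,S)
state=D head=4 tape=0101[1]..   (D,1)→(C,.,S)
state=C head=4 tape=0101[.]..   (C,.)→(A,.,L)
state=A head=3 tape=010[1]...   (A,1)→(C,.,R)
state=C head=4 tape=010.[.]..   (C,.)→(A,.,L)
state=A head=3 tape=010[.]...   (A,.)→(D,1,S)
state=D head=3 tape=010[1]...   (D,1)→(C,.,S)
state=C head=3 tape=010[.]...   (C,.)→(A,.,L)
state=A head=2 tape=01[0]....
The non-blank tape span at halt is 010.

010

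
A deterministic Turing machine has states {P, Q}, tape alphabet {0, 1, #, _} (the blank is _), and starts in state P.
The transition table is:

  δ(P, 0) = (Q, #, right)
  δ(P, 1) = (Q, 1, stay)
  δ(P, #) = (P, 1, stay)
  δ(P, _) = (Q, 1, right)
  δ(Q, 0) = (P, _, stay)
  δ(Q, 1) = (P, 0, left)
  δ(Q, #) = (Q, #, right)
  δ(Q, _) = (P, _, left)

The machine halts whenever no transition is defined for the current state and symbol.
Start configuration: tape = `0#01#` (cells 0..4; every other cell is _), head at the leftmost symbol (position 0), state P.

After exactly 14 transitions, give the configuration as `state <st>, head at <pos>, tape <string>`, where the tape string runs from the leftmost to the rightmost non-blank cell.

P | _[0]#01#   read 0 → write #, move right, go to Q
Q | _#[#]01#   read # → write #, move right, go to Q
Q | _##[0]1#   read 0 → write _, move stay, go to P
P | _##[_]1#   read _ → write 1, move right, go to Q
Q | _##1[1]#   read 1 → write 0, move left, go to P
P | _##[1]0#   read 1 → write 1, move stay, go to Q
Q | _##[1]0#   read 1 → write 0, move left, go to P
P | _#[#]00#   read # → write 1, move stay, go to P
P | _#[1]00#   read 1 → write 1, move stay, go to Q
Q | _#[1]00#   read 1 → write 0, move left, go to P
P | _[#]000#   read # → write 1, move stay, go to P
P | _[1]000#   read 1 → write 1, move stay, go to Q
Q | _[1]000#   read 1 → write 0, move left, go to P
P | [_]0000#   read _ → write 1, move right, go to Q
Q | 1[0]000#
After 14 steps: state Q, head at 0, tape 10000#.

state Q, head at 0, tape 10000#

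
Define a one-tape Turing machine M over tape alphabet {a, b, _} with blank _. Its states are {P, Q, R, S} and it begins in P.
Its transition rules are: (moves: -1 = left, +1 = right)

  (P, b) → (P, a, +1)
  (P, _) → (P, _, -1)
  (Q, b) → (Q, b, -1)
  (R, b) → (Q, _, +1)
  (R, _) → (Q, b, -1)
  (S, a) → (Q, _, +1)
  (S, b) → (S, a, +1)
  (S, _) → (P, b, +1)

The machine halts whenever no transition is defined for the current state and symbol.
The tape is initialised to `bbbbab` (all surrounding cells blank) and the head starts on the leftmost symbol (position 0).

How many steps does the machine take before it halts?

P | [b]bbbab   read b → write a, move +1, go to P
P | a[b]bbab   read b → write a, move +1, go to P
P | aa[b]bab   read b → write a, move +1, go to P
P | aaa[b]ab   read b → write a, move +1, go to P
P | aaaa[a]b
M halts after 4 transitions.

4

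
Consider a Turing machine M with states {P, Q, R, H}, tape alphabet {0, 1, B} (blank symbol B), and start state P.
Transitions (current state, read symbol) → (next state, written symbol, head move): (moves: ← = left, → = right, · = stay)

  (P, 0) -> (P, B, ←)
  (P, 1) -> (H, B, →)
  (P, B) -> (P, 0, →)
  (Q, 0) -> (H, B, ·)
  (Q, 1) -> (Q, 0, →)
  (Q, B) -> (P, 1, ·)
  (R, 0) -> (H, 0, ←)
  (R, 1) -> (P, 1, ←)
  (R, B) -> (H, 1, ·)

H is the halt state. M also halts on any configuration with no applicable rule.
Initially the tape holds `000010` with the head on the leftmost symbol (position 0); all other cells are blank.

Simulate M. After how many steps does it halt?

P | BBBB[0]00010   read 0 → write B, move ←, go to P
P | BBB[B]B00010   read B → write 0, move →, go to P
P | BBB0[B]00010   read B → write 0, move →, go to P
P | BBB00[0]0010   read 0 → write B, move ←, go to P
P | BBB0[0]B0010   read 0 → write B, move ←, go to P
P | BBB[0]BB0010   read 0 → write B, move ←, go to P
P | BB[B]BBB0010   read B → write 0, move →, go to P
P | BB0[B]BB0010   read B → write 0, move →, go to P
P | BB00[B]B0010   read B → write 0, move →, go to P
P | BB000[B]0010   read B → write 0, move →, go to P
P | BB0000[0]010   read 0 → write B, move ←, go to P
P | BB000[0]B010   read 0 → write B, move ←, go to P
P | BB00[0]BB010   read 0 → write B, move ←, go to P
P | BB0[0]BBB010   read 0 → write B, move ←, go to P
P | BB[0]BBBB010   read 0 → write B, move ←, go to P
P | B[B]BBBBB010   read B → write 0, move →, go to P
P | B0[B]BBBB010   read B → write 0, move →, go to P
P | B00[B]BBB010   read B → write 0, move →, go to P
P | B000[B]BB010   read B → write 0, move →, go to P
P | B0000[B]B010   read B → write 0, move →, go to P
P | B00000[B]010   read B → write 0, move →, go to P
P | B000000[0]10   read 0 → write B, move ←, go to P
P | B00000[0]B10   read 0 → write B, move ←, go to P
P | B0000[0]BB10   read 0 → write B, move ←, go to P
P | B000[0]BBB10   read 0 → write B, move ←, go to P
P | B00[0]BBBB10   read 0 → write B, move ←, go to P
P | B0[0]BBBBB10   read 0 → write B, move ←, go to P
P | B[0]BBBBBB10   read 0 → write B, move ←, go to P
P | [B]BBBBBBB10   read B → write 0, move →, go to P
P | 0[B]BBBBBB10   read B → write 0, move →, go to P
P | 00[B]BBBBB10   read B → write 0, move →, go to P
P | 000[B]BBBB10   read B → write 0, move →, go to P
P | 0000[B]BBB10   read B → write 0, move →, go to P
P | 00000[B]BB10   read B → write 0, move →, go to P
P | 000000[B]B10   read B → write 0, move →, go to P
P | 0000000[B]10   read B → write 0, move →, go to P
P | 00000000[1]0   read 1 → write B, move →, go to H
H | 00000000B[0]
M halts after 37 transitions.

37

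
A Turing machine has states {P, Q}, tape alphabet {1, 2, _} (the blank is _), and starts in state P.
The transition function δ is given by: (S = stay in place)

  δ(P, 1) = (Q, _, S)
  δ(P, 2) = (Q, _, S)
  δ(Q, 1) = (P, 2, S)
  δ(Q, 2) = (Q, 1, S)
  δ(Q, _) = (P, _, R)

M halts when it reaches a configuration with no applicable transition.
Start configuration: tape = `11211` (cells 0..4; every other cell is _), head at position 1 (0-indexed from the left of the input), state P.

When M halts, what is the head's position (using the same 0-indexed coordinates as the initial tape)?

5

state=P head=1 tape=1[1]211_   (P,1)→(Q,_,S)
state=Q head=1 tape=1[_]211_   (Q,_)→(P,_,R)
state=P head=2 tape=1_[2]11_   (P,2)→(Q,_,S)
state=Q head=2 tape=1_[_]11_   (Q,_)→(P,_,R)
state=P head=3 tape=1__[1]1_   (P,1)→(Q,_,S)
state=Q head=3 tape=1__[_]1_   (Q,_)→(P,_,R)
state=P head=4 tape=1___[1]_   (P,1)→(Q,_,S)
state=Q head=4 tape=1___[_]_   (Q,_)→(P,_,R)
state=P head=5 tape=1____[_]
At halt the head is at cell 5.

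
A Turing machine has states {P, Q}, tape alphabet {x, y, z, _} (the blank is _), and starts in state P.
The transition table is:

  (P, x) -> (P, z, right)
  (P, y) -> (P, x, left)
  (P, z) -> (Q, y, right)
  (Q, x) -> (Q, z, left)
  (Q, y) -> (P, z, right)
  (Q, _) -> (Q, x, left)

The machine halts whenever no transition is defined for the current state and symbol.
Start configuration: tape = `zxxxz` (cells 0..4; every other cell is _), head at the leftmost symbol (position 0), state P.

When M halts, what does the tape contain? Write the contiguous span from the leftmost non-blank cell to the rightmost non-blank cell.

P | [z]xxxz   read z → write y, move right, go to Q
Q | y[x]xxz   read x → write z, move left, go to Q
Q | [y]zxxz   read y → write z, move right, go to P
P | z[z]xxz   read z → write y, move right, go to Q
Q | zy[x]xz   read x → write z, move left, go to Q
Q | z[y]zxz   read y → write z, move right, go to P
P | zz[z]xz   read z → write y, move right, go to Q
Q | zzy[x]z   read x → write z, move left, go to Q
Q | zz[y]zz   read y → write z, move right, go to P
P | zzz[z]z   read z → write y, move right, go to Q
Q | zzzy[z]
The non-blank tape span at halt is zzzyz.

zzzyz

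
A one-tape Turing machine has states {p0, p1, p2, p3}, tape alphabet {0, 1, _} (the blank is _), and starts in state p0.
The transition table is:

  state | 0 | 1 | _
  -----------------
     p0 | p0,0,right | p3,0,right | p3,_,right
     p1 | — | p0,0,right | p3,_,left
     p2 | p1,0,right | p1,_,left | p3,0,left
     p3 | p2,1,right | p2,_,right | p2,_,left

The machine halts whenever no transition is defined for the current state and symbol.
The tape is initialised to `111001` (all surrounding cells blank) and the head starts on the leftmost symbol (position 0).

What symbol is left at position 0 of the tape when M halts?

_

p0 | [1]11001   read 1 → write 0, move right, go to p3
p3 | 0[1]1001   read 1 → write _, move right, go to p2
p2 | 0_[1]001   read 1 → write _, move left, go to p1
p1 | 0[_]_001   read _ → write _, move left, go to p3
p3 | [0]__001   read 0 → write 1, move right, go to p2
p2 | 1[_]_001   read _ → write 0, move left, go to p3
p3 | [1]0_001   read 1 → write _, move right, go to p2
p2 | _[0]_001   read 0 → write 0, move right, go to p1
p1 | _0[_]001   read _ → write _, move left, go to p3
p3 | _[0]_001   read 0 → write 1, move right, go to p2
p2 | _1[_]001   read _ → write 0, move left, go to p3
p3 | _[1]0001   read 1 → write _, move right, go to p2
p2 | __[0]001   read 0 → write 0, move right, go to p1
p1 | __0[0]01
Cell 0 holds _ when M halts.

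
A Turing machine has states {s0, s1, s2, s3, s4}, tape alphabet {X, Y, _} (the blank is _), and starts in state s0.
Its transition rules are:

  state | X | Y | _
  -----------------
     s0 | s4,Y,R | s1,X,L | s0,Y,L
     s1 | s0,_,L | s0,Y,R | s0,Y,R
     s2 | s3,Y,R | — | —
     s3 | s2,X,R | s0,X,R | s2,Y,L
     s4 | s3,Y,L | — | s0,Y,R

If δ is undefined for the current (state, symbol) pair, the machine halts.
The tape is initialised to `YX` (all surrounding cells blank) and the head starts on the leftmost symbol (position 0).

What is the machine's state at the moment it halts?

s4

state=s0 head=0 tape=__[Y]X__   (s0,Y)→(s1,X,L)
state=s1 head=-1 tape=_[_]XX__   (s1,_)→(s0,Y,R)
state=s0 head=0 tape=_Y[X]X__   (s0,X)→(s4,Y,R)
state=s4 head=1 tape=_YY[X]__   (s4,X)→(s3,Y,L)
state=s3 head=0 tape=_Y[Y]Y__   (s3,Y)→(s0,X,R)
state=s0 head=1 tape=_YX[Y]__   (s0,Y)→(s1,X,L)
state=s1 head=0 tape=_Y[X]X__   (s1,X)→(s0,_,L)
state=s0 head=-1 tape=_[Y]_X__   (s0,Y)→(s1,X,L)
state=s1 head=-2 tape=[_]X_X__   (s1,_)→(s0,Y,R)
state=s0 head=-1 tape=Y[X]_X__   (s0,X)→(s4,Y,R)
state=s4 head=0 tape=YY[_]X__   (s4,_)→(s0,Y,R)
state=s0 head=1 tape=YYY[X]__   (s0,X)→(s4,Y,R)
state=s4 head=2 tape=YYYY[_]_   (s4,_)→(s0,Y,R)
state=s0 head=3 tape=YYYYY[_]   (s0,_)→(s0,Y,L)
state=s0 head=2 tape=YYYY[Y]Y   (s0,Y)→(s1,X,L)
state=s1 head=1 tape=YYY[Y]XY   (s1,Y)→(s0,Y,R)
state=s0 head=2 tape=YYYY[X]Y   (s0,X)→(s4,Y,R)
state=s4 head=3 tape=YYYYY[Y]
No transition is defined for (s4, Y); M halts in state s4.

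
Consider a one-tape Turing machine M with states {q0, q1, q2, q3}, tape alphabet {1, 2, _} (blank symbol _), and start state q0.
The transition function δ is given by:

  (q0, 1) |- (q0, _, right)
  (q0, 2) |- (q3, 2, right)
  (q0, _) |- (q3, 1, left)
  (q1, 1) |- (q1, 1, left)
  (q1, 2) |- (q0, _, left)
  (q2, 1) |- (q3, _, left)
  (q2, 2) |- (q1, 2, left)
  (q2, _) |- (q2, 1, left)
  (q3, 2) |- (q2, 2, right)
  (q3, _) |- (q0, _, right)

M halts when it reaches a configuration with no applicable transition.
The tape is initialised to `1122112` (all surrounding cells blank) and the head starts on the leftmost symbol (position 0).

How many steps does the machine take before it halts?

16

q0 | [1]122112   read 1 → write _, move right, go to q0
q0 | _[1]22112   read 1 → write _, move right, go to q0
q0 | __[2]2112   read 2 → write 2, move right, go to q3
q3 | __2[2]112   read 2 → write 2, move right, go to q2
q2 | __22[1]12   read 1 → write _, move left, go to q3
q3 | __2[2]_12   read 2 → write 2, move right, go to q2
q2 | __22[_]12   read _ → write 1, move left, go to q2
q2 | __2[2]112   read 2 → write 2, move left, go to q1
q1 | __[2]2112   read 2 → write _, move left, go to q0
q0 | _[_]_2112   read _ → write 1, move left, go to q3
q3 | [_]1_2112   read _ → write _, move right, go to q0
q0 | _[1]_2112   read 1 → write _, move right, go to q0
q0 | __[_]2112   read _ → write 1, move left, go to q3
q3 | _[_]12112   read _ → write _, move right, go to q0
q0 | __[1]2112   read 1 → write _, move right, go to q0
q0 | ___[2]112   read 2 → write 2, move right, go to q3
q3 | ___2[1]12
M halts after 16 transitions.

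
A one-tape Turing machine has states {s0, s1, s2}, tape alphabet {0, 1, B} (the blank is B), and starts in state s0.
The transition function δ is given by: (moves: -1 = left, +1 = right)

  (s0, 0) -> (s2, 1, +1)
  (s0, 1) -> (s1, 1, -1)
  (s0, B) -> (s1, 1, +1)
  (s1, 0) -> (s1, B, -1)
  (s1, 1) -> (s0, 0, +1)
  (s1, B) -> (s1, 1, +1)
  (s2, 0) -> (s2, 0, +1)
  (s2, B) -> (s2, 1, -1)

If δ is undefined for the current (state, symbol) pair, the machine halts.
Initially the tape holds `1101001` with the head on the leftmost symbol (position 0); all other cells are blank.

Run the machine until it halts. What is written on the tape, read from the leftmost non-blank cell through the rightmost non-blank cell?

01011001

s0 | B[1]101001   read 1 → write 1, move -1, go to s1
s1 | [B]1101001   read B → write 1, move +1, go to s1
s1 | 1[1]101001   read 1 → write 0, move +1, go to s0
s0 | 10[1]01001   read 1 → write 1, move -1, go to s1
s1 | 1[0]101001   read 0 → write B, move -1, go to s1
s1 | [1]B101001   read 1 → write 0, move +1, go to s0
s0 | 0[B]101001   read B → write 1, move +1, go to s1
s1 | 01[1]01001   read 1 → write 0, move +1, go to s0
s0 | 010[0]1001   read 0 → write 1, move +1, go to s2
s2 | 0101[1]001
The non-blank tape span at halt is 01011001.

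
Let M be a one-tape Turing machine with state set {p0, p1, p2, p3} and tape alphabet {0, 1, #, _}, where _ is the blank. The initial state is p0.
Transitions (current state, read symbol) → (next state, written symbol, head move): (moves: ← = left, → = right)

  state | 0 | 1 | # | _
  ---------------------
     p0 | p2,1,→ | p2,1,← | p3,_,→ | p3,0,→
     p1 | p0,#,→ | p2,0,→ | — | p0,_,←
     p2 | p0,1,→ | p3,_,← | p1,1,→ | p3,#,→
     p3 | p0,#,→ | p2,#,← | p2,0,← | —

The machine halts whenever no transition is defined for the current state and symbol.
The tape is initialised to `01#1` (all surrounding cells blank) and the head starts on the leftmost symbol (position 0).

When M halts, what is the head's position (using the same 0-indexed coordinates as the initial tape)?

-2

p0 | __[0]1#1   read 0 → write 1, move →, go to p2
p2 | __1[1]#1   read 1 → write _, move ←, go to p3
p3 | __[1]_#1   read 1 → write #, move ←, go to p2
p2 | _[_]#_#1   read _ → write #, move →, go to p3
p3 | _#[#]_#1   read # → write 0, move ←, go to p2
p2 | _[#]0_#1   read # → write 1, move →, go to p1
p1 | _1[0]_#1   read 0 → write #, move →, go to p0
p0 | _1#[_]#1   read _ → write 0, move →, go to p3
p3 | _1#0[#]1   read # → write 0, move ←, go to p2
p2 | _1#[0]01   read 0 → write 1, move →, go to p0
p0 | _1#1[0]1   read 0 → write 1, move →, go to p2
p2 | _1#11[1]   read 1 → write _, move ←, go to p3
p3 | _1#1[1]_   read 1 → write #, move ←, go to p2
p2 | _1#[1]#_   read 1 → write _, move ←, go to p3
p3 | _1[#]_#_   read # → write 0, move ←, go to p2
p2 | _[1]0_#_   read 1 → write _, move ←, go to p3
p3 | [_]_0_#_
At halt the head is at cell -2.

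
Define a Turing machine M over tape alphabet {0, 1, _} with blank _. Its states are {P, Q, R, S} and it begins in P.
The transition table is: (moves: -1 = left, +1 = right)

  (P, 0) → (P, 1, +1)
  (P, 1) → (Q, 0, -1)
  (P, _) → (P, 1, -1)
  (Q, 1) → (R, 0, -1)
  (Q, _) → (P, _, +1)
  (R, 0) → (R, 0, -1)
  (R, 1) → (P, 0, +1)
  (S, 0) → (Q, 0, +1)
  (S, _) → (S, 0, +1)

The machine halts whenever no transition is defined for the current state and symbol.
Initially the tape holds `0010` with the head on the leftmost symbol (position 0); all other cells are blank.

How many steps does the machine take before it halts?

state=P head=0 tape=_[0]010__   (P,0)→(P,1,+1)
state=P head=1 tape=_1[0]10__   (P,0)→(P,1,+1)
state=P head=2 tape=_11[1]0__   (P,1)→(Q,0,-1)
state=Q head=1 tape=_1[1]00__   (Q,1)→(R,0,-1)
state=R head=0 tape=_[1]000__   (R,1)→(P,0,+1)
state=P head=1 tape=_0[0]00__   (P,0)→(P,1,+1)
state=P head=2 tape=_01[0]0__   (P,0)→(P,1,+1)
state=P head=3 tape=_011[0]__   (P,0)→(P,1,+1)
state=P head=4 tape=_0111[_]_   (P,_)→(P,1,-1)
state=P head=3 tape=_011[1]1_   (P,1)→(Q,0,-1)
state=Q head=2 tape=_01[1]01_   (Q,1)→(R,0,-1)
state=R head=1 tape=_0[1]001_   (R,1)→(P,0,+1)
state=P head=2 tape=_00[0]01_   (P,0)→(P,1,+1)
state=P head=3 tape=_001[0]1_   (P,0)→(P,1,+1)
state=P head=4 tape=_0011[1]_   (P,1)→(Q,0,-1)
state=Q head=3 tape=_001[1]0_   (Q,1)→(R,0,-1)
state=R head=2 tape=_00[1]00_   (R,1)→(P,0,+1)
state=P head=3 tape=_000[0]0_   (P,0)→(P,1,+1)
state=P head=4 tape=_0001[0]_   (P,0)→(P,1,+1)
state=P head=5 tape=_00011[_]   (P,_)→(P,1,-1)
state=P head=4 tape=_0001[1]1   (P,1)→(Q,0,-1)
state=Q head=3 tape=_000[1]01   (Q,1)→(R,0,-1)
state=R head=2 tape=_00[0]001   (R,0)→(R,0,-1)
state=R head=1 tape=_0[0]0001   (R,0)→(R,0,-1)
state=R head=0 tape=_[0]00001   (R,0)→(R,0,-1)
state=R head=-1 tape=[_]000001
M halts after 25 transitions.

25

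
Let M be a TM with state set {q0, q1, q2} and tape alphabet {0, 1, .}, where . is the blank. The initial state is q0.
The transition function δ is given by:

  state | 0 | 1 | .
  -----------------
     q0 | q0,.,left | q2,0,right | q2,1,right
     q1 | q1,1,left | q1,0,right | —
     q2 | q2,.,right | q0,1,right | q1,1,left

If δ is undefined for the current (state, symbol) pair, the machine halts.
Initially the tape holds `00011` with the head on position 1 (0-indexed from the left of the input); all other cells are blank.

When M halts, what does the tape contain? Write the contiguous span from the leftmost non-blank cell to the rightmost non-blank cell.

00.011

state=q0 head=1 tape=.0[0]011   (q0,0)→(q0,.,left)
state=q0 head=0 tape=.[0].011   (q0,0)→(q0,.,left)
state=q0 head=-1 tape=[.]..011   (q0,.)→(q2,1,right)
state=q2 head=0 tape=1[.].011   (q2,.)→(q1,1,left)
state=q1 head=-1 tape=[1]1.011   (q1,1)→(q1,0,right)
state=q1 head=0 tape=0[1].011   (q1,1)→(q1,0,right)
state=q1 head=1 tape=00[.]011
The non-blank tape span at halt is 00.011.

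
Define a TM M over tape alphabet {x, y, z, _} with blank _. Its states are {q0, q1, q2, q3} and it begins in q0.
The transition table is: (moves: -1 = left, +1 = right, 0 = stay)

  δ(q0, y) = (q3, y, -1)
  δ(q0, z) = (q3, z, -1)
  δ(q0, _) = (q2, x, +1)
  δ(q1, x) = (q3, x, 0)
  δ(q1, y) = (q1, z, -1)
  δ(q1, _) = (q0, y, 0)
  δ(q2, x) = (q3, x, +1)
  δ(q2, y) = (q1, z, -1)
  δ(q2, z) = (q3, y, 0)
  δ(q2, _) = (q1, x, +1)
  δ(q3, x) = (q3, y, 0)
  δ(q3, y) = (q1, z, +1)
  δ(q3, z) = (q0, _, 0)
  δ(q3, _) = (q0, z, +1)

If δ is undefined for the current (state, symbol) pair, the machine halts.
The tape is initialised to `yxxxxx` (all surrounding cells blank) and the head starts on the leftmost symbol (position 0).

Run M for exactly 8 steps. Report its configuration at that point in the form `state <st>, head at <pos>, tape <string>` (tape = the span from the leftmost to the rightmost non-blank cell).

state=q0 head=0 tape=_[y]xxxxx   (q0,y)→(q3,y,-1)
state=q3 head=-1 tape=[_]yxxxxx   (q3,_)→(q0,z,+1)
state=q0 head=0 tape=z[y]xxxxx   (q0,y)→(q3,y,-1)
state=q3 head=-1 tape=[z]yxxxxx   (q3,z)→(q0,_,0)
state=q0 head=-1 tape=[_]yxxxxx   (q0,_)→(q2,x,+1)
state=q2 head=0 tape=x[y]xxxxx   (q2,y)→(q1,z,-1)
state=q1 head=-1 tape=[x]zxxxxx   (q1,x)→(q3,x,0)
state=q3 head=-1 tape=[x]zxxxxx   (q3,x)→(q3,y,0)
state=q3 head=-1 tape=[y]zxxxxx
After 8 steps: state q3, head at -1, tape yzxxxxx.

state q3, head at -1, tape yzxxxxx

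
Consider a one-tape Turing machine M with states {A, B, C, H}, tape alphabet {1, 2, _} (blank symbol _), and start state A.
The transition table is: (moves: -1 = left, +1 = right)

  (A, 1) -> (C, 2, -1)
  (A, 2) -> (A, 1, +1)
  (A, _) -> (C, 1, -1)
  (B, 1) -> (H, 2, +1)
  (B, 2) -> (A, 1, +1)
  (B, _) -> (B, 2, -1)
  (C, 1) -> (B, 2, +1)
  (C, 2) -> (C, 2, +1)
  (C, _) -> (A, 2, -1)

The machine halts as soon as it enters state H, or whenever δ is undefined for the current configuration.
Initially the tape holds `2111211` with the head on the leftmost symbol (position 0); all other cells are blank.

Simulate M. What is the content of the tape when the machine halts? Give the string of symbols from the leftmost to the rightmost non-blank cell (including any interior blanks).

state=A head=0 tape=[2]111211__   (A,2)→(A,1,+1)
state=A head=1 tape=1[1]11211__   (A,1)→(C,2,-1)
state=C head=0 tape=[1]211211__   (C,1)→(B,2,+1)
state=B head=1 tape=2[2]11211__   (B,2)→(A,1,+1)
state=A head=2 tape=21[1]1211__   (A,1)→(C,2,-1)
state=C head=1 tape=2[1]21211__   (C,1)→(B,2,+1)
state=B head=2 tape=22[2]1211__   (B,2)→(A,1,+1)
state=A head=3 tape=221[1]211__   (A,1)→(C,2,-1)
state=C head=2 tape=22[1]2211__   (C,1)→(B,2,+1)
state=B head=3 tape=222[2]211__   (B,2)→(A,1,+1)
state=A head=4 tape=2221[2]11__   (A,2)→(A,1,+1)
state=A head=5 tape=22211[1]1__   (A,1)→(C,2,-1)
state=C head=4 tape=2221[1]21__   (C,1)→(B,2,+1)
state=B head=5 tape=22212[2]1__   (B,2)→(A,1,+1)
state=A head=6 tape=222121[1]__   (A,1)→(C,2,-1)
state=C head=5 tape=22212[1]2__   (C,1)→(B,2,+1)
state=B head=6 tape=222122[2]__   (B,2)→(A,1,+1)
state=A head=7 tape=2221221[_]_   (A,_)→(C,1,-1)
state=C head=6 tape=222122[1]1_   (C,1)→(B,2,+1)
state=B head=7 tape=2221222[1]_   (B,1)→(H,2,+1)
state=H head=8 tape=22212222[_]
The non-blank tape span at halt is 22212222.

22212222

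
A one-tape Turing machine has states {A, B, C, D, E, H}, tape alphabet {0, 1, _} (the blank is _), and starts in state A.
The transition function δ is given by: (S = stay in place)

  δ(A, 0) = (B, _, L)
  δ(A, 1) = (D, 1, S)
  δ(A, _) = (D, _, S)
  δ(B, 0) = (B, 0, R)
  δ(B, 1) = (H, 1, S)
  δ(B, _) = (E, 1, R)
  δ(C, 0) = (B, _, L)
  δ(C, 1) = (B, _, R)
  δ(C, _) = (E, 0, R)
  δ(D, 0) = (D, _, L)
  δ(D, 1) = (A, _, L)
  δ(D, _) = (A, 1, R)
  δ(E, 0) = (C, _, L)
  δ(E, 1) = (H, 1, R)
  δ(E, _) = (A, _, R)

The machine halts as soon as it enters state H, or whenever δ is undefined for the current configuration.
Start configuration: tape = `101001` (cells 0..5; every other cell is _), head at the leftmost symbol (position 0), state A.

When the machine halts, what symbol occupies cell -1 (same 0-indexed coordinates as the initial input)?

A | _[1]01001   read 1 → write 1, move S, go to D
D | _[1]01001   read 1 → write _, move L, go to A
A | [_]_01001   read _ → write _, move S, go to D
D | [_]_01001   read _ → write 1, move R, go to A
A | 1[_]01001   read _ → write _, move S, go to D
D | 1[_]01001   read _ → write 1, move R, go to A
A | 11[0]1001   read 0 → write _, move L, go to B
B | 1[1]_1001   read 1 → write 1, move S, go to H
H | 1[1]_1001
Cell -1 holds 1 when M halts.

1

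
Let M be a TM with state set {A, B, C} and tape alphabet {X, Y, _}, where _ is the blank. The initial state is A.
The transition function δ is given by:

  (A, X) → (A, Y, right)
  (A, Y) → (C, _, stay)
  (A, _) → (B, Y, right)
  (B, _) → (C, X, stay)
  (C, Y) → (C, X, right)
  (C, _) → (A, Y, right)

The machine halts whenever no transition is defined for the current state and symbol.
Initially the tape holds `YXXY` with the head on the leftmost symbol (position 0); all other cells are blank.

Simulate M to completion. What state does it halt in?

A | [Y]XXY__   read Y → write _, move stay, go to C
C | [_]XXY__   read _ → write Y, move right, go to A
A | Y[X]XY__   read X → write Y, move right, go to A
A | YY[X]Y__   read X → write Y, move right, go to A
A | YYY[Y]__   read Y → write _, move stay, go to C
C | YYY[_]__   read _ → write Y, move right, go to A
A | YYYY[_]_   read _ → write Y, move right, go to B
B | YYYYY[_]   read _ → write X, move stay, go to C
C | YYYYY[X]
No transition is defined for (C, X); M halts in state C.

C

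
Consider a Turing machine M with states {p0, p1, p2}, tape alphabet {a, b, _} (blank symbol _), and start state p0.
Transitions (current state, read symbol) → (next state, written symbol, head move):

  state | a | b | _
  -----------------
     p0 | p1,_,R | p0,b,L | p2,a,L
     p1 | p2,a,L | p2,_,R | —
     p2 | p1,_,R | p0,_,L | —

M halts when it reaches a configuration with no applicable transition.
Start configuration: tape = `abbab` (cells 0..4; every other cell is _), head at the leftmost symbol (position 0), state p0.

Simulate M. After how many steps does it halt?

p0 | [a]bbab   read a → write _, move R, go to p1
p1 | _[b]bab   read b → write _, move R, go to p2
p2 | __[b]ab   read b → write _, move L, go to p0
p0 | _[_]_ab   read _ → write a, move L, go to p2
p2 | [_]a_ab
M halts after 4 transitions.

4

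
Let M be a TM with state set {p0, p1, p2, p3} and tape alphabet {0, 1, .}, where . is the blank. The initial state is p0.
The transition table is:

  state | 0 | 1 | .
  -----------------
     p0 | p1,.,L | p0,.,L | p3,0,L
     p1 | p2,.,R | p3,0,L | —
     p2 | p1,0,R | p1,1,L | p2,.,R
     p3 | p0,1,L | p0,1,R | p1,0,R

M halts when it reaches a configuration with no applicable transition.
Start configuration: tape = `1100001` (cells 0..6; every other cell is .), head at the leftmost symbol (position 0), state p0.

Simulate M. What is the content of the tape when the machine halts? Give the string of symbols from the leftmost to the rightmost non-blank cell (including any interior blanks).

0..100001

state=p0 head=0 tape=..[1]100001   (p0,1)→(p0,.,L)
state=p0 head=-1 tape=.[.].100001   (p0,.)→(p3,0,L)
state=p3 head=-2 tape=[.]0.100001   (p3,.)→(p1,0,R)
state=p1 head=-1 tape=0[0].100001   (p1,0)→(p2,.,R)
state=p2 head=0 tape=0.[.]100001   (p2,.)→(p2,.,R)
state=p2 head=1 tape=0..[1]00001   (p2,1)→(p1,1,L)
state=p1 head=0 tape=0.[.]100001
The non-blank tape span at halt is 0..100001.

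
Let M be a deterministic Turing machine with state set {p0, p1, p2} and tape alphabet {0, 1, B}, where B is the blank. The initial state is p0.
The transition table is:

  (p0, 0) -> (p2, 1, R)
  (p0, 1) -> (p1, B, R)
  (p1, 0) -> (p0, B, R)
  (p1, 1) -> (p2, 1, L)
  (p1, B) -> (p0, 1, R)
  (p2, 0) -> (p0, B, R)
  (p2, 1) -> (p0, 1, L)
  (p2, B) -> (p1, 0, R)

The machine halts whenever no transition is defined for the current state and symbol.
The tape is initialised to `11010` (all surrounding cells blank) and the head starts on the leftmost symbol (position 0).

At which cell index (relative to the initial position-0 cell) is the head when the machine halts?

state=p0 head=0 tape=[1]1010B   (p0,1)→(p1,B,R)
state=p1 head=1 tape=B[1]010B   (p1,1)→(p2,1,L)
state=p2 head=0 tape=[B]1010B   (p2,B)→(p1,0,R)
state=p1 head=1 tape=0[1]010B   (p1,1)→(p2,1,L)
state=p2 head=0 tape=[0]1010B   (p2,0)→(p0,B,R)
state=p0 head=1 tape=B[1]010B   (p0,1)→(p1,B,R)
state=p1 head=2 tape=BB[0]10B   (p1,0)→(p0,B,R)
state=p0 head=3 tape=BBB[1]0B   (p0,1)→(p1,B,R)
state=p1 head=4 tape=BBBB[0]B   (p1,0)→(p0,B,R)
state=p0 head=5 tape=BBBBB[B]
At halt the head is at cell 5.

5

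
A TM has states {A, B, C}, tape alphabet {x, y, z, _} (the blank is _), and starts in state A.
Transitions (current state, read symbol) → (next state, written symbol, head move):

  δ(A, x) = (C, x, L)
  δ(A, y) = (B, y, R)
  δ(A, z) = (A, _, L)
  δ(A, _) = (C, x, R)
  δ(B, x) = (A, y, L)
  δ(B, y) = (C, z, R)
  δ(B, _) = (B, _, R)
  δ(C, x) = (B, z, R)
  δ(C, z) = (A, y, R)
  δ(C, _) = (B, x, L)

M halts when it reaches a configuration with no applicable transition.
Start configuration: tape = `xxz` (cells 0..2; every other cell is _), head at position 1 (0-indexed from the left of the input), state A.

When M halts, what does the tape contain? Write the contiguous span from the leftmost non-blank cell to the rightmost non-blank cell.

state=A head=1 tape=__x[x]z   (A,x)→(C,x,L)
state=C head=0 tape=__[x]xz   (C,x)→(B,z,R)
state=B head=1 tape=__z[x]z   (B,x)→(A,y,L)
state=A head=0 tape=__[z]yz   (A,z)→(A,_,L)
state=A head=-1 tape=_[_]_yz   (A,_)→(C,x,R)
state=C head=0 tape=_x[_]yz   (C,_)→(B,x,L)
state=B head=-1 tape=_[x]xyz   (B,x)→(A,y,L)
state=A head=-2 tape=[_]yxyz   (A,_)→(C,x,R)
state=C head=-1 tape=x[y]xyz
The non-blank tape span at halt is xyxyz.

xyxyz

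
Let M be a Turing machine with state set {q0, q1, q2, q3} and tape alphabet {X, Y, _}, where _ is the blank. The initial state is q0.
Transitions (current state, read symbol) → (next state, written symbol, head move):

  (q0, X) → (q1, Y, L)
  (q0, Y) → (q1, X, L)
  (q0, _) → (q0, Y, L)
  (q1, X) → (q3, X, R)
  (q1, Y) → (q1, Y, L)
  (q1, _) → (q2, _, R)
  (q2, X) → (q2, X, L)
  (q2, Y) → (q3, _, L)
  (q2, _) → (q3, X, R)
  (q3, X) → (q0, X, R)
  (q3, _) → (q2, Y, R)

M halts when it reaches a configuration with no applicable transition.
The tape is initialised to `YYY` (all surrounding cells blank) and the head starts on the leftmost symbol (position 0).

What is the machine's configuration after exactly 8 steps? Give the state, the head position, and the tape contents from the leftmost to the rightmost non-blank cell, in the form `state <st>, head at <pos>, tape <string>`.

state=q0 head=0 tape=_[Y]YY   (q0,Y)→(q1,X,L)
state=q1 head=-1 tape=[_]XYY   (q1,_)→(q2,_,R)
state=q2 head=0 tape=_[X]YY   (q2,X)→(q2,X,L)
state=q2 head=-1 tape=[_]XYY   (q2,_)→(q3,X,R)
state=q3 head=0 tape=X[X]YY   (q3,X)→(q0,X,R)
state=q0 head=1 tape=XX[Y]Y   (q0,Y)→(q1,X,L)
state=q1 head=0 tape=X[X]XY   (q1,X)→(q3,X,R)
state=q3 head=1 tape=XX[X]Y   (q3,X)→(q0,X,R)
state=q0 head=2 tape=XXX[Y]
After 8 steps: state q0, head at 2, tape XXXY.

state q0, head at 2, tape XXXY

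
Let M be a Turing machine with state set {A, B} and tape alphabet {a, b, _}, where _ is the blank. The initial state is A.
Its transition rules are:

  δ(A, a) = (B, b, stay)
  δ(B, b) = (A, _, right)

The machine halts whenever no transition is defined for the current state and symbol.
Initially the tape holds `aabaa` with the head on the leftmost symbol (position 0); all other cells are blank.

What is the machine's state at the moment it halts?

A

A | [a]abaa   read a → write b, move stay, go to B
B | [b]abaa   read b → write _, move right, go to A
A | _[a]baa   read a → write b, move stay, go to B
B | _[b]baa   read b → write _, move right, go to A
A | __[b]aa
No transition is defined for (A, b); M halts in state A.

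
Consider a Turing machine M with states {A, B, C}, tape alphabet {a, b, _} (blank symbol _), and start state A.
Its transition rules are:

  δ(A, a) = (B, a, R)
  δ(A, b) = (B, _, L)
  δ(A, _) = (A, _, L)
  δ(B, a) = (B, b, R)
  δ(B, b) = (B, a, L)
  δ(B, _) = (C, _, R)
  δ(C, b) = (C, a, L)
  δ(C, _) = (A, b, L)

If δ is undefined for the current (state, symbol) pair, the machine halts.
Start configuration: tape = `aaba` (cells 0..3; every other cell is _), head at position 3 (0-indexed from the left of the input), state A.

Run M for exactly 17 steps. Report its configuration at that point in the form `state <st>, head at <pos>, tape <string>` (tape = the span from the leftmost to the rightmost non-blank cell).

state B, head at 4, tape aabbb__b

state=A head=3 tape=aab[a]____   (A,a)→(B,a,R)
state=B head=4 tape=aaba[_]___   (B,_)→(C,_,R)
state=C head=5 tape=aaba_[_]__   (C,_)→(A,b,L)
state=A head=4 tape=aaba[_]b__   (A,_)→(A,_,L)
state=A head=3 tape=aab[a]_b__   (A,a)→(B,a,R)
state=B head=4 tape=aaba[_]b__   (B,_)→(C,_,R)
state=C head=5 tape=aaba_[b]__   (C,b)→(C,a,L)
state=C head=4 tape=aaba[_]a__   (C,_)→(A,b,L)
state=A head=3 tape=aab[a]ba__   (A,a)→(B,a,R)
state=B head=4 tape=aaba[b]a__   (B,b)→(B,a,L)
state=B head=3 tape=aab[a]aa__   (B,a)→(B,b,R)
state=B head=4 tape=aabb[a]a__   (B,a)→(B,b,R)
state=B head=5 tape=aabbb[a]__   (B,a)→(B,b,R)
state=B head=6 tape=aabbbb[_]_   (B,_)→(C,_,R)
state=C head=7 tape=aabbbb_[_]   (C,_)→(A,b,L)
state=A head=6 tape=aabbbb[_]b   (A,_)→(A,_,L)
state=A head=5 tape=aabbb[b]_b   (A,b)→(B,_,L)
state=B head=4 tape=aabb[b]__b
After 17 steps: state B, head at 4, tape aabbb__b.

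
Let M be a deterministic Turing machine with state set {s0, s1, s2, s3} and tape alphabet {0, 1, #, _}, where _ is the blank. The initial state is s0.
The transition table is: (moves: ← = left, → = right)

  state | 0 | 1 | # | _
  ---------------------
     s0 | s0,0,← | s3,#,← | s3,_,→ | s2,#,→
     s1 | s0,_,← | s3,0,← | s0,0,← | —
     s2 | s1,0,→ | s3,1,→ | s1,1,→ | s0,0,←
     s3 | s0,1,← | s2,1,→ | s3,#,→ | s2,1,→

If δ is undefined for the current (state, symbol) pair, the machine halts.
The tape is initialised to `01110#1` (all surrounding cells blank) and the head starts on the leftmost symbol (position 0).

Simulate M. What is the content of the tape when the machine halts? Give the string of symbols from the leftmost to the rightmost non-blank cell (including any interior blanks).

11__10#1

s0 | _[0]1110#1   read 0 → write 0, move ←, go to s0
s0 | [_]01110#1   read _ → write #, move →, go to s2
s2 | #[0]1110#1   read 0 → write 0, move →, go to s1
s1 | #0[1]110#1   read 1 → write 0, move ←, go to s3
s3 | #[0]0110#1   read 0 → write 1, move ←, go to s0
s0 | [#]10110#1   read # → write _, move →, go to s3
s3 | _[1]0110#1   read 1 → write 1, move →, go to s2
s2 | _1[0]110#1   read 0 → write 0, move →, go to s1
s1 | _10[1]10#1   read 1 → write 0, move ←, go to s3
s3 | _1[0]010#1   read 0 → write 1, move ←, go to s0
s0 | _[1]1010#1   read 1 → write #, move ←, go to s3
s3 | [_]#1010#1   read _ → write 1, move →, go to s2
s2 | 1[#]1010#1   read # → write 1, move →, go to s1
s1 | 11[1]010#1   read 1 → write 0, move ←, go to s3
s3 | 1[1]0010#1   read 1 → write 1, move →, go to s2
s2 | 11[0]010#1   read 0 → write 0, move →, go to s1
s1 | 110[0]10#1   read 0 → write _, move ←, go to s0
s0 | 11[0]_10#1   read 0 → write 0, move ←, go to s0
s0 | 1[1]0_10#1   read 1 → write #, move ←, go to s3
s3 | [1]#0_10#1   read 1 → write 1, move →, go to s2
s2 | 1[#]0_10#1   read # → write 1, move →, go to s1
s1 | 11[0]_10#1   read 0 → write _, move ←, go to s0
s0 | 1[1]__10#1   read 1 → write #, move ←, go to s3
s3 | [1]#__10#1   read 1 → write 1, move →, go to s2
s2 | 1[#]__10#1   read # → write 1, move →, go to s1
s1 | 11[_]_10#1
The non-blank tape span at halt is 11__10#1.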